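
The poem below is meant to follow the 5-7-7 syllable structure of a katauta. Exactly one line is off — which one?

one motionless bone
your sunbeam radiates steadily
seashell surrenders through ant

Line 1: one(1) + motionless(3) + bone(1) = 5 ✓
Line 2: your(1) + sunbeam(2) + radiates(3) + steadily(3) = 9 (expected 7)
Line 3: seashell(2) + surrenders(3) + through(1) + ant(1) = 7 ✓

The second line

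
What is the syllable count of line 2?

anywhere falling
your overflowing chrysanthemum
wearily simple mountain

Line 2: your (1), overflowing (4), chrysanthemum (4) → 9

9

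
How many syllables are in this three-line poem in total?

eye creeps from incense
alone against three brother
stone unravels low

17

Line 1: "eye creeps from incense": 1+1+1+2 = 5
Line 2: "alone against three brother": 2+2+1+2 = 7
Line 3: "stone unravels low": 1+3+1 = 5
Total: 5 + 7 + 5 = 17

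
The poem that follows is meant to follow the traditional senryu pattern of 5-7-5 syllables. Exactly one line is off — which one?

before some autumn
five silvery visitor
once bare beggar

Line 3

Line 1: before(2) + some(1) + autumn(2) = 5 ✓
Line 2: five(1) + silvery(3) + visitor(3) = 7 ✓
Line 3: once(1) + bare(1) + beggar(2) = 4 (expected 5)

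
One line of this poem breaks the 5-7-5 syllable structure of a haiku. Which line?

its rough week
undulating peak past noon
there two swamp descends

The first line

Line 1: its(1) + rough(1) + week(1) = 3 (expected 5)
Line 2: undulating(4) + peak(1) + past(1) + noon(1) = 7 ✓
Line 3: there(1) + two(1) + swamp(1) + descends(2) = 5 ✓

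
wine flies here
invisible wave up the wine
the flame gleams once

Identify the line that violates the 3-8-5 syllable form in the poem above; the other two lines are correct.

Line 1: wine (1), flies (1), here (1) → 3 ✓
Line 2: invisible (4), wave (1), up (1), the (1), wine (1) → 8 ✓
Line 3: the (1), flame (1), gleams (1), once (1) → 4 (expected 5)

Line 3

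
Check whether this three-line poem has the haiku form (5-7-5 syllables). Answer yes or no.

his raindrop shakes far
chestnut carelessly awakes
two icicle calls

Yes

Line 1: his(1) + raindrop(2) + shakes(1) + far(1) = 5 ✓
Line 2: chestnut(2) + carelessly(3) + awakes(2) = 7 ✓
Line 3: two(1) + icicle(3) + calls(1) = 5 ✓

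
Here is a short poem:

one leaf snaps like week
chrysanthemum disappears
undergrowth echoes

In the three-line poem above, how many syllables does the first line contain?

5

The first line: one (1), leaf (1), snaps (1), like (1), week (1) → 5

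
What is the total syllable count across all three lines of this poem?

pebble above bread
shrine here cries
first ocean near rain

13

Line 1: pebble(2) + above(2) + bread(1) = 5
Line 2: shrine(1) + here(1) + cries(1) = 3
Line 3: first(1) + ocean(2) + near(1) + rain(1) = 5
Total: 5 + 3 + 5 = 13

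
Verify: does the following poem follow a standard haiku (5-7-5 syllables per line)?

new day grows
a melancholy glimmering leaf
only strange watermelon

No

Line 1: new(1) + day(1) + grows(1) = 3 (expected 5)
Line 2: a(1) + melancholy(4) + glimmering(3) + leaf(1) = 9 (expected 7)
Line 3: only(2) + strange(1) + watermelon(4) = 7 (expected 5)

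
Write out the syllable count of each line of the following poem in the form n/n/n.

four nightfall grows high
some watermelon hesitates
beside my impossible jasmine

5/8/9

Line 1: four(1) + nightfall(2) + grows(1) + high(1) = 5
Line 2: some(1) + watermelon(4) + hesitates(3) = 8
Line 3: beside(2) + my(1) + impossible(4) + jasmine(2) = 9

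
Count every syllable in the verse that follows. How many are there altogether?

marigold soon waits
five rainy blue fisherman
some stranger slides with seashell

19

Line 1: marigold(3) + soon(1) + waits(1) = 5
Line 2: five(1) + rainy(2) + blue(1) + fisherman(3) = 7
Line 3: some(1) + stranger(2) + slides(1) + with(1) + seashell(2) = 7
Total: 5 + 7 + 7 = 19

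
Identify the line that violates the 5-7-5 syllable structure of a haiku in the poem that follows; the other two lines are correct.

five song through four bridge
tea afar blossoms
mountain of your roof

Line 1: five (1), song (1), through (1), four (1), bridge (1) → 5 ✓
Line 2: tea (1), afar (2), blossoms (2) → 5 (expected 7)
Line 3: mountain (2), of (1), your (1), roof (1) → 5 ✓

Line 2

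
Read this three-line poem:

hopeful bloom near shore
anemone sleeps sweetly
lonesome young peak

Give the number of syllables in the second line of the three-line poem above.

7

The second line: anemone(4) + sleeps(1) + sweetly(2) = 7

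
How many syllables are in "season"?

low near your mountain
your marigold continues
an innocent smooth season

2

"season" has 2 syllables.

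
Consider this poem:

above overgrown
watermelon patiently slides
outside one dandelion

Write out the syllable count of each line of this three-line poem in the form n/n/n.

5/8/7

Line 1: above(2) + overgrown(3) = 5
Line 2: watermelon(4) + patiently(3) + slides(1) = 8
Line 3: outside(2) + one(1) + dandelion(4) = 7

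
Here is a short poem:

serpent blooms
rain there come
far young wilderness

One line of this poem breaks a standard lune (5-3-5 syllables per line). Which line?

The first line

Line 1: serpent(2) + blooms(1) = 3 (expected 5)
Line 2: rain(1) + there(1) + come(1) = 3 ✓
Line 3: far(1) + young(1) + wilderness(3) = 5 ✓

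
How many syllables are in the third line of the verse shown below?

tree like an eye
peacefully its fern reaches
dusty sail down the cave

The third line: dusty (2), sail (1), down (1), the (1), cave (1) → 6

6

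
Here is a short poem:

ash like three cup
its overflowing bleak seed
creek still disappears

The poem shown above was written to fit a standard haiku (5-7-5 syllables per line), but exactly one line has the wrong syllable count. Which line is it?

The first line

Line 1: ash(1) + like(1) + three(1) + cup(1) = 4 (expected 5)
Line 2: its(1) + overflowing(4) + bleak(1) + seed(1) = 7 ✓
Line 3: creek(1) + still(1) + disappears(3) = 5 ✓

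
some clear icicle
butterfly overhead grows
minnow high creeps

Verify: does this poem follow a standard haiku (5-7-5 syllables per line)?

No

Line 1: some(1) + clear(1) + icicle(3) = 5 ✓
Line 2: butterfly(3) + overhead(3) + grows(1) = 7 ✓
Line 3: minnow(2) + high(1) + creeps(1) = 4 (expected 5)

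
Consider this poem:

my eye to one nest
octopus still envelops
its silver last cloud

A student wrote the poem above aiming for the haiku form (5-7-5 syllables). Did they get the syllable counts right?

Line 1: my(1) + eye(1) + to(1) + one(1) + nest(1) = 5 ✓
Line 2: octopus(3) + still(1) + envelops(3) = 7 ✓
Line 3: its(1) + silver(2) + last(1) + cloud(1) = 5 ✓

Yes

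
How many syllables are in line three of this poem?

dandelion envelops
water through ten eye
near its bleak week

Line three: near(1) + its(1) + bleak(1) + week(1) = 4

4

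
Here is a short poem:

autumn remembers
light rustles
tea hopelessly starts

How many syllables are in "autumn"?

2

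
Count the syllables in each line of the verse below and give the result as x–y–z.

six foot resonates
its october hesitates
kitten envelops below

Line 1: "six foot resonates": 1+1+3 = 5
Line 2: "its october hesitates": 1+3+3 = 7
Line 3: "kitten envelops below": 2+3+2 = 7

5–7–7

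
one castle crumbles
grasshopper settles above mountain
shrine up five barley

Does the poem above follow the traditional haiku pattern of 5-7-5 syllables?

No

Line 1: one (1), castle (2), crumbles (2) → 5 ✓
Line 2: grasshopper (3), settles (2), above (2), mountain (2) → 9 (expected 7)
Line 3: shrine (1), up (1), five (1), barley (2) → 5 ✓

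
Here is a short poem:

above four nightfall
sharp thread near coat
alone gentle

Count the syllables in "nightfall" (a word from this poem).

2

"nightfall" has 2 syllables.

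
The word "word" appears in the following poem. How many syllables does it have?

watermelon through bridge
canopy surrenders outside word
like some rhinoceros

1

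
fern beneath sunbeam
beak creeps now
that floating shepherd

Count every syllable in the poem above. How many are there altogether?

Line 1: fern(1) + beneath(2) + sunbeam(2) = 5
Line 2: beak(1) + creeps(1) + now(1) = 3
Line 3: that(1) + floating(2) + shepherd(2) = 5
Total: 5 + 3 + 5 = 13

13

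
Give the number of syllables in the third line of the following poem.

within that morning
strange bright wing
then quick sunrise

4

The third line: then(1) + quick(1) + sunrise(2) = 4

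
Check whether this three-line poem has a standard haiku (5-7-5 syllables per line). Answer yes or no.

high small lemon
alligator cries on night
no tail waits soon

Line 1: high (1), small (1), lemon (2) → 4 (expected 5)
Line 2: alligator (4), cries (1), on (1), night (1) → 7 ✓
Line 3: no (1), tail (1), waits (1), soon (1) → 4 (expected 5)

No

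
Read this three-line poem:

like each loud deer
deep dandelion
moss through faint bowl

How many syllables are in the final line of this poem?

4

The final line: moss (1), through (1), faint (1), bowl (1) → 4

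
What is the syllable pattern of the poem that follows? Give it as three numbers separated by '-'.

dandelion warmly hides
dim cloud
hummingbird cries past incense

7-2-7

Line 1: dandelion(4) + warmly(2) + hides(1) = 7
Line 2: dim(1) + cloud(1) = 2
Line 3: hummingbird(3) + cries(1) + past(1) + incense(2) = 7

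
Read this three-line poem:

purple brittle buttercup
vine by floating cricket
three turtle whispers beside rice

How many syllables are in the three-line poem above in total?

Line 1: purple (2), brittle (2), buttercup (3) → 7
Line 2: vine (1), by (1), floating (2), cricket (2) → 6
Line 3: three (1), turtle (2), whispers (2), beside (2), rice (1) → 8
Total: 7 + 6 + 8 = 21

21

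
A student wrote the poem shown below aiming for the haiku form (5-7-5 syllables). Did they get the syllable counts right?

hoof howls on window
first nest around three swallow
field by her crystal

Yes

Line 1: hoof(1) + howls(1) + on(1) + window(2) = 5 ✓
Line 2: first(1) + nest(1) + around(2) + three(1) + swallow(2) = 7 ✓
Line 3: field(1) + by(1) + her(1) + crystal(2) = 5 ✓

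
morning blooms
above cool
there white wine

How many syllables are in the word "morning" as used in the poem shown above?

2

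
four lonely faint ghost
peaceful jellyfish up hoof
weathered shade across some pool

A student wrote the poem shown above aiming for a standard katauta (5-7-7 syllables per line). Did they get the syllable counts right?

Line 1: four (1), lonely (2), faint (1), ghost (1) → 5 ✓
Line 2: peaceful (2), jellyfish (3), up (1), hoof (1) → 7 ✓
Line 3: weathered (2), shade (1), across (2), some (1), pool (1) → 7 ✓

Yes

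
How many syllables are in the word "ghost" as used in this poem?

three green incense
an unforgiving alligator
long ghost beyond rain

1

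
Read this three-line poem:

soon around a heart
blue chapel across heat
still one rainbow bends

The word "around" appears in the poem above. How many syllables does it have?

2

"around" has 2 syllables.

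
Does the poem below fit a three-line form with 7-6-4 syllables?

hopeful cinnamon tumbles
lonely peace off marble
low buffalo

Yes

Line 1: hopeful(2) + cinnamon(3) + tumbles(2) = 7 ✓
Line 2: lonely(2) + peace(1) + off(1) + marble(2) = 6 ✓
Line 3: low(1) + buffalo(3) = 4 ✓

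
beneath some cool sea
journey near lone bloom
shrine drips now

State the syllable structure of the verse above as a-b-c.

Line 1: "beneath some cool sea": 2+1+1+1 = 5
Line 2: "journey near lone bloom": 2+1+1+1 = 5
Line 3: "shrine drips now": 1+1+1 = 3

5-5-3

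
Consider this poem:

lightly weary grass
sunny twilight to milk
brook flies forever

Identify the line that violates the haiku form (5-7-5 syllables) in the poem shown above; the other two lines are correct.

Line 1: lightly (2), weary (2), grass (1) → 5 ✓
Line 2: sunny (2), twilight (2), to (1), milk (1) → 6 (expected 7)
Line 3: brook (1), flies (1), forever (3) → 5 ✓

The second line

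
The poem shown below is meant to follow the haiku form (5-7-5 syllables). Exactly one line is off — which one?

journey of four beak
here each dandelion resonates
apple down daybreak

Line 1: "journey of four beak": 2+1+1+1 = 5 ✓
Line 2: "here each dandelion resonates": 1+1+4+3 = 9 (expected 7)
Line 3: "apple down daybreak": 2+1+2 = 5 ✓

Line 2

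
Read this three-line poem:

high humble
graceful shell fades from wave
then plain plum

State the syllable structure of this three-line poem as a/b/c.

Line 1: high(1) + humble(2) = 3
Line 2: graceful(2) + shell(1) + fades(1) + from(1) + wave(1) = 6
Line 3: then(1) + plain(1) + plum(1) = 3

3/6/3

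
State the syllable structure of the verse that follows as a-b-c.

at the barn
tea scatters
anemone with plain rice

3-3-7

Line 1: at (1), the (1), barn (1) → 3
Line 2: tea (1), scatters (2) → 3
Line 3: anemone (4), with (1), plain (1), rice (1) → 7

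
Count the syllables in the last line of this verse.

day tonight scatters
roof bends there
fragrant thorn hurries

5

The last line: fragrant(2) + thorn(1) + hurries(2) = 5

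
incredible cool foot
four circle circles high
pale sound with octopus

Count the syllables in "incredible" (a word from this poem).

"incredible" has 4 syllables.

4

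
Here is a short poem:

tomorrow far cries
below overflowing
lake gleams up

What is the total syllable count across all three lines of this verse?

14

Line 1: tomorrow(3) + far(1) + cries(1) = 5
Line 2: below(2) + overflowing(4) = 6
Line 3: lake(1) + gleams(1) + up(1) = 3
Total: 5 + 6 + 3 = 14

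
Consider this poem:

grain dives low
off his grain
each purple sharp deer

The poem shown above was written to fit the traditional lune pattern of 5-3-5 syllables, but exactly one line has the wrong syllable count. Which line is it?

The first line

Line 1: "grain dives low": 1+1+1 = 3 (expected 5)
Line 2: "off his grain": 1+1+1 = 3 ✓
Line 3: "each purple sharp deer": 1+2+1+1 = 5 ✓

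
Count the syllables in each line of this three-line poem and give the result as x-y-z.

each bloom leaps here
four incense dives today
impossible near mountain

Line 1: "each bloom leaps here": 1+1+1+1 = 4
Line 2: "four incense dives today": 1+2+1+2 = 6
Line 3: "impossible near mountain": 4+1+2 = 7

4-6-7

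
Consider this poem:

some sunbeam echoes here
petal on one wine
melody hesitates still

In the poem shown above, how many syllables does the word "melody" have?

3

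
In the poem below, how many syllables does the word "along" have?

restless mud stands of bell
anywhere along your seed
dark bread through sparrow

2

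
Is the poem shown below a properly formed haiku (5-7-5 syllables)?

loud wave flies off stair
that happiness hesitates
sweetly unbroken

Yes

Line 1: "loud wave flies off stair": 1+1+1+1+1 = 5 ✓
Line 2: "that happiness hesitates": 1+3+3 = 7 ✓
Line 3: "sweetly unbroken": 2+3 = 5 ✓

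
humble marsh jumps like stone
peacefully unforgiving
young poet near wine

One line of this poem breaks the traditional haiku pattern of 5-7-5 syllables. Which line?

Line 1: "humble marsh jumps like stone": 2+1+1+1+1 = 6 (expected 5)
Line 2: "peacefully unforgiving": 3+4 = 7 ✓
Line 3: "young poet near wine": 1+2+1+1 = 5 ✓

The first line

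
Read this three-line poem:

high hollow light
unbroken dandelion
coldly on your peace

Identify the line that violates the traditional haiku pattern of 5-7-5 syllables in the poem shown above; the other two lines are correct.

The first line

Line 1: high (1), hollow (2), light (1) → 4 (expected 5)
Line 2: unbroken (3), dandelion (4) → 7 ✓
Line 3: coldly (2), on (1), your (1), peace (1) → 5 ✓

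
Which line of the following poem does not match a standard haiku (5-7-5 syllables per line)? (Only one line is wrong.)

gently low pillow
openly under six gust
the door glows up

Line 1: gently (2), low (1), pillow (2) → 5 ✓
Line 2: openly (3), under (2), six (1), gust (1) → 7 ✓
Line 3: the (1), door (1), glows (1), up (1) → 4 (expected 5)

The third line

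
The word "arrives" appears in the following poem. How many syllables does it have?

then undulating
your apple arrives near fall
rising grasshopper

2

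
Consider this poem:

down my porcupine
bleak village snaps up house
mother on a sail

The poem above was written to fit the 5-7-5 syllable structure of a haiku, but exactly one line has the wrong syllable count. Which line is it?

The second line

Line 1: "down my porcupine": 1+1+3 = 5 ✓
Line 2: "bleak village snaps up house": 1+2+1+1+1 = 6 (expected 7)
Line 3: "mother on a sail": 2+1+1+1 = 5 ✓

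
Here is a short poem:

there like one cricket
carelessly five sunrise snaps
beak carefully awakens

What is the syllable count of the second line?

7

The second line: "carelessly five sunrise snaps": 3+1+2+1 = 7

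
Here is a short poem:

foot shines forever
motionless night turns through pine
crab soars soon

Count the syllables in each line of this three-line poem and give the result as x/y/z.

Line 1: foot (1), shines (1), forever (3) → 5
Line 2: motionless (3), night (1), turns (1), through (1), pine (1) → 7
Line 3: crab (1), soars (1), soon (1) → 3

5/7/3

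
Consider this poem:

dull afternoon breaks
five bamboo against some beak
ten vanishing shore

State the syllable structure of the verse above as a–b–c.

5–7–5

Line 1: "dull afternoon breaks": 1+3+1 = 5
Line 2: "five bamboo against some beak": 1+2+2+1+1 = 7
Line 3: "ten vanishing shore": 1+3+1 = 5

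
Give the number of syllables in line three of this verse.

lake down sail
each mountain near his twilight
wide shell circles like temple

Line three: wide(1) + shell(1) + circles(2) + like(1) + temple(2) = 7

7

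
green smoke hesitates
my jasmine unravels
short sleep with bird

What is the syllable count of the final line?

4

The final line: "short sleep with bird": 1+1+1+1 = 4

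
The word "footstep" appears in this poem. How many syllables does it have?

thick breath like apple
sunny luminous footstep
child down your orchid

2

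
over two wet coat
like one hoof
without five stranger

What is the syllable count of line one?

5

Line one: over(2) + two(1) + wet(1) + coat(1) = 5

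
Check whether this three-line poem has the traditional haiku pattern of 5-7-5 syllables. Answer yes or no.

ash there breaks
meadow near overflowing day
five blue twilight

Line 1: ash(1) + there(1) + breaks(1) = 3 (expected 5)
Line 2: meadow(2) + near(1) + overflowing(4) + day(1) = 8 (expected 7)
Line 3: five(1) + blue(1) + twilight(2) = 4 (expected 5)

No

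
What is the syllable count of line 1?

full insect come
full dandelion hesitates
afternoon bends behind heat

4

Line 1: full(1) + insect(2) + come(1) = 4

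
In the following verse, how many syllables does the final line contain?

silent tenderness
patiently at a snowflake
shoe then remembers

The final line: shoe(1) + then(1) + remembers(3) = 5

5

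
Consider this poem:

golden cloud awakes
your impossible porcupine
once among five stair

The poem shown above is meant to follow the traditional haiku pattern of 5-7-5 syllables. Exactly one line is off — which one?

Line 1: golden(2) + cloud(1) + awakes(2) = 5 ✓
Line 2: your(1) + impossible(4) + porcupine(3) = 8 (expected 7)
Line 3: once(1) + among(2) + five(1) + stair(1) = 5 ✓

Line 2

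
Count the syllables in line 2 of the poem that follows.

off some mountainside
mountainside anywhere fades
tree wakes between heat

Line 2: mountainside (3), anywhere (3), fades (1) → 7

7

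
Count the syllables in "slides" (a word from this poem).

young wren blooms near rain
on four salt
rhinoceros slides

1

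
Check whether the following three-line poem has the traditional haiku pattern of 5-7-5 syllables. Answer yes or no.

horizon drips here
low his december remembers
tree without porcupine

Line 1: horizon(3) + drips(1) + here(1) = 5 ✓
Line 2: low(1) + his(1) + december(3) + remembers(3) = 8 (expected 7)
Line 3: tree(1) + without(2) + porcupine(3) = 6 (expected 5)

No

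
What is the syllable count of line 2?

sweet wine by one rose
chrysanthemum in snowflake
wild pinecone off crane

Line 2: chrysanthemum(4) + in(1) + snowflake(2) = 7

7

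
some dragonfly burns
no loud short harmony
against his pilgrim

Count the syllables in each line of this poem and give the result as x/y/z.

5/6/5

Line 1: "some dragonfly burns": 1+3+1 = 5
Line 2: "no loud short harmony": 1+1+1+3 = 6
Line 3: "against his pilgrim": 2+1+2 = 5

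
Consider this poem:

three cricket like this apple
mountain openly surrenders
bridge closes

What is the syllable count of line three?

Line three: "bridge closes": 1+2 = 3

3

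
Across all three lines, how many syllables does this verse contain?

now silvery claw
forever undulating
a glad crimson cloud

Line 1: "now silvery claw": 1+3+1 = 5
Line 2: "forever undulating": 3+4 = 7
Line 3: "a glad crimson cloud": 1+1+2+1 = 5
Total: 5 + 7 + 5 = 17

17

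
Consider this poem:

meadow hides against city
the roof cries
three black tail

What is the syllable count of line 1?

Line 1: meadow (2), hides (1), against (2), city (2) → 7

7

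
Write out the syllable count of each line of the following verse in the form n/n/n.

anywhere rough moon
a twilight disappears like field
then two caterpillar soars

5/8/7

Line 1: "anywhere rough moon": 3+1+1 = 5
Line 2: "a twilight disappears like field": 1+2+3+1+1 = 8
Line 3: "then two caterpillar soars": 1+1+4+1 = 7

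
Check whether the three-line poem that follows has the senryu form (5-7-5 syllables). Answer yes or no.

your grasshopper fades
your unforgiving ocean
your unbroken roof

Line 1: "your grasshopper fades": 1+3+1 = 5 ✓
Line 2: "your unforgiving ocean": 1+4+2 = 7 ✓
Line 3: "your unbroken roof": 1+3+1 = 5 ✓

Yes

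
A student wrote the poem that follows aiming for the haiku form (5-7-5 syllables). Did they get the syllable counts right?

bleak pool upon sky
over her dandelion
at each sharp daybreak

Yes

Line 1: bleak (1), pool (1), upon (2), sky (1) → 5 ✓
Line 2: over (2), her (1), dandelion (4) → 7 ✓
Line 3: at (1), each (1), sharp (1), daybreak (2) → 5 ✓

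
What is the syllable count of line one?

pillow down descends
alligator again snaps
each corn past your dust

5

Line one: pillow (2), down (1), descends (2) → 5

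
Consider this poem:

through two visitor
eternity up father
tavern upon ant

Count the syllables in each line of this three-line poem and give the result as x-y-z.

5-7-5

Line 1: through (1), two (1), visitor (3) → 5
Line 2: eternity (4), up (1), father (2) → 7
Line 3: tavern (2), upon (2), ant (1) → 5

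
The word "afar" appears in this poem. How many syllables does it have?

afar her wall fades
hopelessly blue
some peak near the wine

2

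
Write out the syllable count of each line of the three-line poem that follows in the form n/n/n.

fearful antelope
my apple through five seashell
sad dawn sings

5/7/3

Line 1: fearful(2) + antelope(3) = 5
Line 2: my(1) + apple(2) + through(1) + five(1) + seashell(2) = 7
Line 3: sad(1) + dawn(1) + sings(1) = 3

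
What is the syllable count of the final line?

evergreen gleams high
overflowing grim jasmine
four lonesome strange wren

The final line: four (1), lonesome (2), strange (1), wren (1) → 5

5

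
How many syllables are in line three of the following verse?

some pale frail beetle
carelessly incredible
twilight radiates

Line three: twilight(2) + radiates(3) = 5

5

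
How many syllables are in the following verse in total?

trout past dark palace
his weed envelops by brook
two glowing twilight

Line 1: trout (1), past (1), dark (1), palace (2) → 5
Line 2: his (1), weed (1), envelops (3), by (1), brook (1) → 7
Line 3: two (1), glowing (2), twilight (2) → 5
Total: 5 + 7 + 5 = 17

17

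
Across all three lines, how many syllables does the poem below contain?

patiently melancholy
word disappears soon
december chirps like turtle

19

Line 1: "patiently melancholy": 3+4 = 7
Line 2: "word disappears soon": 1+3+1 = 5
Line 3: "december chirps like turtle": 3+1+1+2 = 7
Total: 7 + 5 + 7 = 19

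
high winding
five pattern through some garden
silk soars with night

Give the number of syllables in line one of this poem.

Line one: "high winding": 1+2 = 3

3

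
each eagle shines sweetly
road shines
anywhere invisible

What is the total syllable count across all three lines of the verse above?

15

Line 1: "each eagle shines sweetly": 1+2+1+2 = 6
Line 2: "road shines": 1+1 = 2
Line 3: "anywhere invisible": 3+4 = 7
Total: 6 + 2 + 7 = 15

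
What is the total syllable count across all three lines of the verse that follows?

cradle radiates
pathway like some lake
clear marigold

14

Line 1: cradle(2) + radiates(3) = 5
Line 2: pathway(2) + like(1) + some(1) + lake(1) = 5
Line 3: clear(1) + marigold(3) = 4
Total: 5 + 5 + 4 = 14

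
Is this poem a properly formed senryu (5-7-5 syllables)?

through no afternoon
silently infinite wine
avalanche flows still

Yes

Line 1: "through no afternoon": 1+1+3 = 5 ✓
Line 2: "silently infinite wine": 3+3+1 = 7 ✓
Line 3: "avalanche flows still": 3+1+1 = 5 ✓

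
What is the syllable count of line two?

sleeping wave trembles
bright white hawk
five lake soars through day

Line two: bright (1), white (1), hawk (1) → 3

3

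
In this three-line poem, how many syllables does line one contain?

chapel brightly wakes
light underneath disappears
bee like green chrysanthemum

5

Line one: chapel (2), brightly (2), wakes (1) → 5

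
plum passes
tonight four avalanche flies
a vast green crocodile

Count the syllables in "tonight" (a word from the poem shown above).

2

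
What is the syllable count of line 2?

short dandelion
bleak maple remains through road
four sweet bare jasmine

7

Line 2: bleak(1) + maple(2) + remains(2) + through(1) + road(1) = 7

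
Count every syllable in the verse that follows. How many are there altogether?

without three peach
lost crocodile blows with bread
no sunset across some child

18

Line 1: without (2), three (1), peach (1) → 4
Line 2: lost (1), crocodile (3), blows (1), with (1), bread (1) → 7
Line 3: no (1), sunset (2), across (2), some (1), child (1) → 7
Total: 4 + 7 + 7 = 18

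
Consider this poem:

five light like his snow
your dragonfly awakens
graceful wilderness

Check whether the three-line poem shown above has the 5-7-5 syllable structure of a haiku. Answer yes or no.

Line 1: "five light like his snow": 1+1+1+1+1 = 5 ✓
Line 2: "your dragonfly awakens": 1+3+3 = 7 ✓
Line 3: "graceful wilderness": 2+3 = 5 ✓

Yes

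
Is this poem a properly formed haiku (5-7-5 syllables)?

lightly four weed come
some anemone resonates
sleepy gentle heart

No

Line 1: lightly (2), four (1), weed (1), come (1) → 5 ✓
Line 2: some (1), anemone (4), resonates (3) → 8 (expected 7)
Line 3: sleepy (2), gentle (2), heart (1) → 5 ✓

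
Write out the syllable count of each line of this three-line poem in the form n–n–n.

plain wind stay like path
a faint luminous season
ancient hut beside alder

5–7–7

Line 1: plain (1), wind (1), stay (1), like (1), path (1) → 5
Line 2: a (1), faint (1), luminous (3), season (2) → 7
Line 3: ancient (2), hut (1), beside (2), alder (2) → 7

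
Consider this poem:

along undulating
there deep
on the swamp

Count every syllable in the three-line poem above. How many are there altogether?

11

Line 1: along(2) + undulating(4) = 6
Line 2: there(1) + deep(1) = 2
Line 3: on(1) + the(1) + swamp(1) = 3
Total: 6 + 2 + 3 = 11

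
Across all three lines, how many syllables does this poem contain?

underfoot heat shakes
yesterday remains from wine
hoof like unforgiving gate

19

Line 1: "underfoot heat shakes": 3+1+1 = 5
Line 2: "yesterday remains from wine": 3+2+1+1 = 7
Line 3: "hoof like unforgiving gate": 1+1+4+1 = 7
Total: 5 + 7 + 7 = 19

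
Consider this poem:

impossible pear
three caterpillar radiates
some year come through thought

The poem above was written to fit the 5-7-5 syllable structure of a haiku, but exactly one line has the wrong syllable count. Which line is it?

Line 1: impossible(4) + pear(1) = 5 ✓
Line 2: three(1) + caterpillar(4) + radiates(3) = 8 (expected 7)
Line 3: some(1) + year(1) + come(1) + through(1) + thought(1) = 5 ✓

The second line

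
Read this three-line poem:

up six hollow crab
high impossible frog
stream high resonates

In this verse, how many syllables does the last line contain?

The last line: "stream high resonates": 1+1+3 = 5

5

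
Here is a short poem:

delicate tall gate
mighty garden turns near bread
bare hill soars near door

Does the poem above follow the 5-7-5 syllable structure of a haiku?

Line 1: delicate(3) + tall(1) + gate(1) = 5 ✓
Line 2: mighty(2) + garden(2) + turns(1) + near(1) + bread(1) = 7 ✓
Line 3: bare(1) + hill(1) + soars(1) + near(1) + door(1) = 5 ✓

Yes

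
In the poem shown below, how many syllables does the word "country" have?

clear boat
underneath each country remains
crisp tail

2

"country" has 2 syllables.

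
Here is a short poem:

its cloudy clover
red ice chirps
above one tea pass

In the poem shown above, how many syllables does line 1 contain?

Line 1: "its cloudy clover": 1+2+2 = 5

5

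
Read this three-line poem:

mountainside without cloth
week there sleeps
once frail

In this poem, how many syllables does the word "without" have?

2

"without" has 2 syllables.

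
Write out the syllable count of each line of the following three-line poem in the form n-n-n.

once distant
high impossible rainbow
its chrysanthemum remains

Line 1: "once distant": 1+2 = 3
Line 2: "high impossible rainbow": 1+4+2 = 7
Line 3: "its chrysanthemum remains": 1+4+2 = 7

3-7-7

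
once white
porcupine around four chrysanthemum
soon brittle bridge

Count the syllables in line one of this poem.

Line one: once (1), white (1) → 2

2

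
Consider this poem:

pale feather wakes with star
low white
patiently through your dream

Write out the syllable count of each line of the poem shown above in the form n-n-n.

6-2-6

Line 1: pale (1), feather (2), wakes (1), with (1), star (1) → 6
Line 2: low (1), white (1) → 2
Line 3: patiently (3), through (1), your (1), dream (1) → 6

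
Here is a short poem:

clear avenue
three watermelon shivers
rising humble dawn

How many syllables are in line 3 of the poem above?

5

Line 3: rising(2) + humble(2) + dawn(1) = 5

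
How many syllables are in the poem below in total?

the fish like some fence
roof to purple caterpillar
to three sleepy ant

18

Line 1: "the fish like some fence": 1+1+1+1+1 = 5
Line 2: "roof to purple caterpillar": 1+1+2+4 = 8
Line 3: "to three sleepy ant": 1+1+2+1 = 5
Total: 5 + 8 + 5 = 18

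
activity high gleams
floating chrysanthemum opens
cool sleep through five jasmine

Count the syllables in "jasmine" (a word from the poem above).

2

"jasmine" has 2 syllables.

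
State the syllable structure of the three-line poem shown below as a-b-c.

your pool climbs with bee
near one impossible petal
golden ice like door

Line 1: "your pool climbs with bee": 1+1+1+1+1 = 5
Line 2: "near one impossible petal": 1+1+4+2 = 8
Line 3: "golden ice like door": 2+1+1+1 = 5

5-8-5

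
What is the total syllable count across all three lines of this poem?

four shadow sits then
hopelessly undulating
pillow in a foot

Line 1: "four shadow sits then": 1+2+1+1 = 5
Line 2: "hopelessly undulating": 3+4 = 7
Line 3: "pillow in a foot": 2+1+1+1 = 5
Total: 5 + 7 + 5 = 17

17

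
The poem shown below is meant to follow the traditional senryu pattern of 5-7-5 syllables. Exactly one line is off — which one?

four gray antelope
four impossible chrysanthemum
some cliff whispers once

Line 2

Line 1: four(1) + gray(1) + antelope(3) = 5 ✓
Line 2: four(1) + impossible(4) + chrysanthemum(4) = 9 (expected 7)
Line 3: some(1) + cliff(1) + whispers(2) + once(1) = 5 ✓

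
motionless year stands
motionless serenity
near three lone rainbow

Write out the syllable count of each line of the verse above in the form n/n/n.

5/7/5

Line 1: motionless(3) + year(1) + stands(1) = 5
Line 2: motionless(3) + serenity(4) = 7
Line 3: near(1) + three(1) + lone(1) + rainbow(2) = 5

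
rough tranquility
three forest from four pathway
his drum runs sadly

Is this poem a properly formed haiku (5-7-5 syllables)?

Line 1: rough(1) + tranquility(4) = 5 ✓
Line 2: three(1) + forest(2) + from(1) + four(1) + pathway(2) = 7 ✓
Line 3: his(1) + drum(1) + runs(1) + sadly(2) = 5 ✓

Yes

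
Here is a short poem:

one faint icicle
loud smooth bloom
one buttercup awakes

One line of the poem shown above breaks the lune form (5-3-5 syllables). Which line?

Line 3

Line 1: one(1) + faint(1) + icicle(3) = 5 ✓
Line 2: loud(1) + smooth(1) + bloom(1) = 3 ✓
Line 3: one(1) + buttercup(3) + awakes(2) = 6 (expected 5)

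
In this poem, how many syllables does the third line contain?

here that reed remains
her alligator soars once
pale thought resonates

The third line: "pale thought resonates": 1+1+3 = 5

5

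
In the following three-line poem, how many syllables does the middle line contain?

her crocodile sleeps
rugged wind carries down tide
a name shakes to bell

The middle line: "rugged wind carries down tide": 2+1+2+1+1 = 7

7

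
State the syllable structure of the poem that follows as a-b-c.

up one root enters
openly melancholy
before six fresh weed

5-7-5

Line 1: up (1), one (1), root (1), enters (2) → 5
Line 2: openly (3), melancholy (4) → 7
Line 3: before (2), six (1), fresh (1), weed (1) → 5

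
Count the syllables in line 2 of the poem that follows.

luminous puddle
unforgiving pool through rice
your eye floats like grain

7

Line 2: unforgiving(4) + pool(1) + through(1) + rice(1) = 7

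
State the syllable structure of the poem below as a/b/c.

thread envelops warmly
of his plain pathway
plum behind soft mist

Line 1: thread (1), envelops (3), warmly (2) → 6
Line 2: of (1), his (1), plain (1), pathway (2) → 5
Line 3: plum (1), behind (2), soft (1), mist (1) → 5

6/5/5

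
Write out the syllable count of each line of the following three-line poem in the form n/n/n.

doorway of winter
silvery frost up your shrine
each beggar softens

5/7/5

Line 1: doorway(2) + of(1) + winter(2) = 5
Line 2: silvery(3) + frost(1) + up(1) + your(1) + shrine(1) = 7
Line 3: each(1) + beggar(2) + softens(2) = 5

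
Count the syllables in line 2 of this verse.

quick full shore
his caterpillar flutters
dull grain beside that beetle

Line 2: his (1), caterpillar (4), flutters (2) → 7

7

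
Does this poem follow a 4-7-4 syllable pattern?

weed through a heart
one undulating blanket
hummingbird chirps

Yes

Line 1: weed (1), through (1), a (1), heart (1) → 4 ✓
Line 2: one (1), undulating (4), blanket (2) → 7 ✓
Line 3: hummingbird (3), chirps (1) → 4 ✓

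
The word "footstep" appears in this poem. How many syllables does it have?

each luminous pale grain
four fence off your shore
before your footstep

2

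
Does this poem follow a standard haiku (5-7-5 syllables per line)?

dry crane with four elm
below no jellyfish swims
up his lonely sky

Yes

Line 1: dry(1) + crane(1) + with(1) + four(1) + elm(1) = 5 ✓
Line 2: below(2) + no(1) + jellyfish(3) + swims(1) = 7 ✓
Line 3: up(1) + his(1) + lonely(2) + sky(1) = 5 ✓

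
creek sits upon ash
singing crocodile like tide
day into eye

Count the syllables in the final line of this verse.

The final line: day (1), into (2), eye (1) → 4

4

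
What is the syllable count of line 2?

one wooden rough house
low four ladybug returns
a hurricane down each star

7

Line 2: low (1), four (1), ladybug (3), returns (2) → 7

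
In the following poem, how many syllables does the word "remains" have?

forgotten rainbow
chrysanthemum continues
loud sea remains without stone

"remains" has 2 syllables.

2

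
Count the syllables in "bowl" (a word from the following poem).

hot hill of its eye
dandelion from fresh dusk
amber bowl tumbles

1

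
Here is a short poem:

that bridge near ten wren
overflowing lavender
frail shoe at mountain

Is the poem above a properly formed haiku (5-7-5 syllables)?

Line 1: that (1), bridge (1), near (1), ten (1), wren (1) → 5 ✓
Line 2: overflowing (4), lavender (3) → 7 ✓
Line 3: frail (1), shoe (1), at (1), mountain (2) → 5 ✓

Yes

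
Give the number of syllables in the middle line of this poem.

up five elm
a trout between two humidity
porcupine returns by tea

The middle line: a (1), trout (1), between (2), two (1), humidity (4) → 9

9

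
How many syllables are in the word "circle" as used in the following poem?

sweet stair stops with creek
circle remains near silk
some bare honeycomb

2

"circle" has 2 syllables.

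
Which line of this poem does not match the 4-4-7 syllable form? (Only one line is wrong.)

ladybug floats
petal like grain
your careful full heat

Line 1: "ladybug floats": 3+1 = 4 ✓
Line 2: "petal like grain": 2+1+1 = 4 ✓
Line 3: "your careful full heat": 1+2+1+1 = 5 (expected 7)

The third line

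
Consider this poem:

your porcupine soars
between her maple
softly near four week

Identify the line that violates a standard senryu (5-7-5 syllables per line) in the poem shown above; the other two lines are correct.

The second line

Line 1: your (1), porcupine (3), soars (1) → 5 ✓
Line 2: between (2), her (1), maple (2) → 5 (expected 7)
Line 3: softly (2), near (1), four (1), week (1) → 5 ✓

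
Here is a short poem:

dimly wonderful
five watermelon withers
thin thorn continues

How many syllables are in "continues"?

"continues" has 3 syllables.

3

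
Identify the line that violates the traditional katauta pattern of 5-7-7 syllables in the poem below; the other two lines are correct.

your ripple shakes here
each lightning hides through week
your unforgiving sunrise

Line 2

Line 1: your (1), ripple (2), shakes (1), here (1) → 5 ✓
Line 2: each (1), lightning (2), hides (1), through (1), week (1) → 6 (expected 7)
Line 3: your (1), unforgiving (4), sunrise (2) → 7 ✓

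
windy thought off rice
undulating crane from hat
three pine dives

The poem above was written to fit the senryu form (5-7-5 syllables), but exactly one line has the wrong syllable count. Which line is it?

Line 1: windy (2), thought (1), off (1), rice (1) → 5 ✓
Line 2: undulating (4), crane (1), from (1), hat (1) → 7 ✓
Line 3: three (1), pine (1), dives (1) → 3 (expected 5)

Line 3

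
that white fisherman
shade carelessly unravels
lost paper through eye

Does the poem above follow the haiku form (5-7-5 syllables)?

Line 1: that(1) + white(1) + fisherman(3) = 5 ✓
Line 2: shade(1) + carelessly(3) + unravels(3) = 7 ✓
Line 3: lost(1) + paper(2) + through(1) + eye(1) = 5 ✓

Yes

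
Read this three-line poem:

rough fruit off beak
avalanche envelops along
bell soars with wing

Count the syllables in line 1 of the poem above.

Line 1: rough(1) + fruit(1) + off(1) + beak(1) = 4

4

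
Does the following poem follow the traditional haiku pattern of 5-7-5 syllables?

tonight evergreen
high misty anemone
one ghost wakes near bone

Line 1: tonight (2), evergreen (3) → 5 ✓
Line 2: high (1), misty (2), anemone (4) → 7 ✓
Line 3: one (1), ghost (1), wakes (1), near (1), bone (1) → 5 ✓

Yes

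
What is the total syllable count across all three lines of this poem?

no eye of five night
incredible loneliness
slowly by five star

17

Line 1: no(1) + eye(1) + of(1) + five(1) + night(1) = 5
Line 2: incredible(4) + loneliness(3) = 7
Line 3: slowly(2) + by(1) + five(1) + star(1) = 5
Total: 5 + 7 + 5 = 17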